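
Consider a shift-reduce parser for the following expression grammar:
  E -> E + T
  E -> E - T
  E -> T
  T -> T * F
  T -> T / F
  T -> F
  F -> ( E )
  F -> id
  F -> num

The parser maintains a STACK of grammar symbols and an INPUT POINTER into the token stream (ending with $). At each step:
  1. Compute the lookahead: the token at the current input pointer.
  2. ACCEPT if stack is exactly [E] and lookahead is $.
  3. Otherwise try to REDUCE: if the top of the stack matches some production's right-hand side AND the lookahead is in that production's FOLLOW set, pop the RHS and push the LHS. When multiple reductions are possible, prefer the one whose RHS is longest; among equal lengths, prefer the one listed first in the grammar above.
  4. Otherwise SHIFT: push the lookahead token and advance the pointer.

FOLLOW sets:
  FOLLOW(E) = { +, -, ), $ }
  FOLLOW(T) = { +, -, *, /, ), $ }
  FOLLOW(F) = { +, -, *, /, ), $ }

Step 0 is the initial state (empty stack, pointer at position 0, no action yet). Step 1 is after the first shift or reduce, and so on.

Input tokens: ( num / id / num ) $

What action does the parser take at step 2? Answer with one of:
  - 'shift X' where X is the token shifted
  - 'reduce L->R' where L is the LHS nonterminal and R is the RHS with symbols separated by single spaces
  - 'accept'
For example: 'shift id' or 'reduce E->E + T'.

Step 1: shift (. Stack=[(] ptr=1 lookahead=num remaining=[num / id / num ) $]
Step 2: shift num. Stack=[( num] ptr=2 lookahead=/ remaining=[/ id / num ) $]

Answer: shift num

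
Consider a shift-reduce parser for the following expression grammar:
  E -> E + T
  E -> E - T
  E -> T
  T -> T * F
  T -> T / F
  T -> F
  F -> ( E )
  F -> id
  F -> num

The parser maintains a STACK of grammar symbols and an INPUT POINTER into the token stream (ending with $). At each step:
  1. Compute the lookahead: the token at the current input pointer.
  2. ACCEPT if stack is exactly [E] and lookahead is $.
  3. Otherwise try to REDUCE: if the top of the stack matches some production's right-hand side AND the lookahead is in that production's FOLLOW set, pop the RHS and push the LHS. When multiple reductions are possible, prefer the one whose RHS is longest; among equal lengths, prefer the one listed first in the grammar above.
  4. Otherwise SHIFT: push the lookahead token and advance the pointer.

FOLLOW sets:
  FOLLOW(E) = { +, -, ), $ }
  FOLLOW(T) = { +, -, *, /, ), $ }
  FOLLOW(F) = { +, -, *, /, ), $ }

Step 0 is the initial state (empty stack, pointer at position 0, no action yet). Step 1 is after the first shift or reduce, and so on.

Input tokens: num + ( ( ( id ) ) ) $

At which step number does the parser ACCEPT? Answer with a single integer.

Step 1: shift num. Stack=[num] ptr=1 lookahead=+ remaining=[+ ( ( ( id ) ) ) $]
Step 2: reduce F->num. Stack=[F] ptr=1 lookahead=+ remaining=[+ ( ( ( id ) ) ) $]
Step 3: reduce T->F. Stack=[T] ptr=1 lookahead=+ remaining=[+ ( ( ( id ) ) ) $]
Step 4: reduce E->T. Stack=[E] ptr=1 lookahead=+ remaining=[+ ( ( ( id ) ) ) $]
Step 5: shift +. Stack=[E +] ptr=2 lookahead=( remaining=[( ( ( id ) ) ) $]
Step 6: shift (. Stack=[E + (] ptr=3 lookahead=( remaining=[( ( id ) ) ) $]
Step 7: shift (. Stack=[E + ( (] ptr=4 lookahead=( remaining=[( id ) ) ) $]
Step 8: shift (. Stack=[E + ( ( (] ptr=5 lookahead=id remaining=[id ) ) ) $]
Step 9: shift id. Stack=[E + ( ( ( id] ptr=6 lookahead=) remaining=[) ) ) $]
Step 10: reduce F->id. Stack=[E + ( ( ( F] ptr=6 lookahead=) remaining=[) ) ) $]
Step 11: reduce T->F. Stack=[E + ( ( ( T] ptr=6 lookahead=) remaining=[) ) ) $]
Step 12: reduce E->T. Stack=[E + ( ( ( E] ptr=6 lookahead=) remaining=[) ) ) $]
Step 13: shift ). Stack=[E + ( ( ( E )] ptr=7 lookahead=) remaining=[) ) $]
Step 14: reduce F->( E ). Stack=[E + ( ( F] ptr=7 lookahead=) remaining=[) ) $]
Step 15: reduce T->F. Stack=[E + ( ( T] ptr=7 lookahead=) remaining=[) ) $]
Step 16: reduce E->T. Stack=[E + ( ( E] ptr=7 lookahead=) remaining=[) ) $]
Step 17: shift ). Stack=[E + ( ( E )] ptr=8 lookahead=) remaining=[) $]
Step 18: reduce F->( E ). Stack=[E + ( F] ptr=8 lookahead=) remaining=[) $]
Step 19: reduce T->F. Stack=[E + ( T] ptr=8 lookahead=) remaining=[) $]
Step 20: reduce E->T. Stack=[E + ( E] ptr=8 lookahead=) remaining=[) $]
Step 21: shift ). Stack=[E + ( E )] ptr=9 lookahead=$ remaining=[$]
Step 22: reduce F->( E ). Stack=[E + F] ptr=9 lookahead=$ remaining=[$]
Step 23: reduce T->F. Stack=[E + T] ptr=9 lookahead=$ remaining=[$]
Step 24: reduce E->E + T. Stack=[E] ptr=9 lookahead=$ remaining=[$]
Step 25: accept. Stack=[E] ptr=9 lookahead=$ remaining=[$]

Answer: 25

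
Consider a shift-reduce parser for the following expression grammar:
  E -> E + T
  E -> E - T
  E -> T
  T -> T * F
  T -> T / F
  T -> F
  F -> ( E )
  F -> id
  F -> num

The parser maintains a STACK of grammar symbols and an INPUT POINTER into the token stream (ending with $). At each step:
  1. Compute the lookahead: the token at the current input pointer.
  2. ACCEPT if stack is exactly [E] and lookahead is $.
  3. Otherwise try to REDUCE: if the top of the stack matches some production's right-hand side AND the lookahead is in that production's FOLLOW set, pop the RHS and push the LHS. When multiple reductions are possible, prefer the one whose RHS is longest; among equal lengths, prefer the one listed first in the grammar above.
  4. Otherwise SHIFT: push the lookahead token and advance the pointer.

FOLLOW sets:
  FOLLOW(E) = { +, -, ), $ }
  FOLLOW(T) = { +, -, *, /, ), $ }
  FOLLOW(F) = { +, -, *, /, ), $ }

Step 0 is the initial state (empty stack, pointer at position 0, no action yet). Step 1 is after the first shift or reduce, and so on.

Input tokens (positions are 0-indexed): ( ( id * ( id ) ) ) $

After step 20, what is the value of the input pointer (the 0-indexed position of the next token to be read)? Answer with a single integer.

Step 1: shift (. Stack=[(] ptr=1 lookahead=( remaining=[( id * ( id ) ) ) $]
Step 2: shift (. Stack=[( (] ptr=2 lookahead=id remaining=[id * ( id ) ) ) $]
Step 3: shift id. Stack=[( ( id] ptr=3 lookahead=* remaining=[* ( id ) ) ) $]
Step 4: reduce F->id. Stack=[( ( F] ptr=3 lookahead=* remaining=[* ( id ) ) ) $]
Step 5: reduce T->F. Stack=[( ( T] ptr=3 lookahead=* remaining=[* ( id ) ) ) $]
Step 6: shift *. Stack=[( ( T *] ptr=4 lookahead=( remaining=[( id ) ) ) $]
Step 7: shift (. Stack=[( ( T * (] ptr=5 lookahead=id remaining=[id ) ) ) $]
Step 8: shift id. Stack=[( ( T * ( id] ptr=6 lookahead=) remaining=[) ) ) $]
Step 9: reduce F->id. Stack=[( ( T * ( F] ptr=6 lookahead=) remaining=[) ) ) $]
Step 10: reduce T->F. Stack=[( ( T * ( T] ptr=6 lookahead=) remaining=[) ) ) $]
Step 11: reduce E->T. Stack=[( ( T * ( E] ptr=6 lookahead=) remaining=[) ) ) $]
Step 12: shift ). Stack=[( ( T * ( E )] ptr=7 lookahead=) remaining=[) ) $]
Step 13: reduce F->( E ). Stack=[( ( T * F] ptr=7 lookahead=) remaining=[) ) $]
Step 14: reduce T->T * F. Stack=[( ( T] ptr=7 lookahead=) remaining=[) ) $]
Step 15: reduce E->T. Stack=[( ( E] ptr=7 lookahead=) remaining=[) ) $]
Step 16: shift ). Stack=[( ( E )] ptr=8 lookahead=) remaining=[) $]
Step 17: reduce F->( E ). Stack=[( F] ptr=8 lookahead=) remaining=[) $]
Step 18: reduce T->F. Stack=[( T] ptr=8 lookahead=) remaining=[) $]
Step 19: reduce E->T. Stack=[( E] ptr=8 lookahead=) remaining=[) $]
Step 20: shift ). Stack=[( E )] ptr=9 lookahead=$ remaining=[$]

Answer: 9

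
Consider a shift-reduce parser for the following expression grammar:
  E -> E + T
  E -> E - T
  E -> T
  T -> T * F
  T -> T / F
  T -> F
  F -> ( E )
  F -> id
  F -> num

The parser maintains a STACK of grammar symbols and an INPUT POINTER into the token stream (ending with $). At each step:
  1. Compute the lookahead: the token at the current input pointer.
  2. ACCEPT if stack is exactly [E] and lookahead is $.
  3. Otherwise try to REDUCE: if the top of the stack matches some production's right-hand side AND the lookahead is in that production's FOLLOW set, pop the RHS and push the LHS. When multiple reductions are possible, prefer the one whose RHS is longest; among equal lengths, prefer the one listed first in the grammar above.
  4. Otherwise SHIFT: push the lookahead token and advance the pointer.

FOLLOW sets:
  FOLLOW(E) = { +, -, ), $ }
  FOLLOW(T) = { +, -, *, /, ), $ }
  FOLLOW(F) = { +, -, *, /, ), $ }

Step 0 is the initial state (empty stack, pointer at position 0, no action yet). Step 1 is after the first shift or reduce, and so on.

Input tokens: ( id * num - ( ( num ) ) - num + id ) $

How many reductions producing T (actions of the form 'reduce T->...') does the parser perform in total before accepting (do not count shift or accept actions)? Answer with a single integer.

Step 1: shift (. Stack=[(] ptr=1 lookahead=id remaining=[id * num - ( ( num ) ) - num + id ) $]
Step 2: shift id. Stack=[( id] ptr=2 lookahead=* remaining=[* num - ( ( num ) ) - num + id ) $]
Step 3: reduce F->id. Stack=[( F] ptr=2 lookahead=* remaining=[* num - ( ( num ) ) - num + id ) $]
Step 4: reduce T->F. Stack=[( T] ptr=2 lookahead=* remaining=[* num - ( ( num ) ) - num + id ) $]
Step 5: shift *. Stack=[( T *] ptr=3 lookahead=num remaining=[num - ( ( num ) ) - num + id ) $]
Step 6: shift num. Stack=[( T * num] ptr=4 lookahead=- remaining=[- ( ( num ) ) - num + id ) $]
Step 7: reduce F->num. Stack=[( T * F] ptr=4 lookahead=- remaining=[- ( ( num ) ) - num + id ) $]
Step 8: reduce T->T * F. Stack=[( T] ptr=4 lookahead=- remaining=[- ( ( num ) ) - num + id ) $]
Step 9: reduce E->T. Stack=[( E] ptr=4 lookahead=- remaining=[- ( ( num ) ) - num + id ) $]
Step 10: shift -. Stack=[( E -] ptr=5 lookahead=( remaining=[( ( num ) ) - num + id ) $]
Step 11: shift (. Stack=[( E - (] ptr=6 lookahead=( remaining=[( num ) ) - num + id ) $]
Step 12: shift (. Stack=[( E - ( (] ptr=7 lookahead=num remaining=[num ) ) - num + id ) $]
Step 13: shift num. Stack=[( E - ( ( num] ptr=8 lookahead=) remaining=[) ) - num + id ) $]
Step 14: reduce F->num. Stack=[( E - ( ( F] ptr=8 lookahead=) remaining=[) ) - num + id ) $]
Step 15: reduce T->F. Stack=[( E - ( ( T] ptr=8 lookahead=) remaining=[) ) - num + id ) $]
Step 16: reduce E->T. Stack=[( E - ( ( E] ptr=8 lookahead=) remaining=[) ) - num + id ) $]
Step 17: shift ). Stack=[( E - ( ( E )] ptr=9 lookahead=) remaining=[) - num + id ) $]
Step 18: reduce F->( E ). Stack=[( E - ( F] ptr=9 lookahead=) remaining=[) - num + id ) $]
Step 19: reduce T->F. Stack=[( E - ( T] ptr=9 lookahead=) remaining=[) - num + id ) $]
Step 20: reduce E->T. Stack=[( E - ( E] ptr=9 lookahead=) remaining=[) - num + id ) $]
Step 21: shift ). Stack=[( E - ( E )] ptr=10 lookahead=- remaining=[- num + id ) $]
Step 22: reduce F->( E ). Stack=[( E - F] ptr=10 lookahead=- remaining=[- num + id ) $]
Step 23: reduce T->F. Stack=[( E - T] ptr=10 lookahead=- remaining=[- num + id ) $]
Step 24: reduce E->E - T. Stack=[( E] ptr=10 lookahead=- remaining=[- num + id ) $]
Step 25: shift -. Stack=[( E -] ptr=11 lookahead=num remaining=[num + id ) $]
Step 26: shift num. Stack=[( E - num] ptr=12 lookahead=+ remaining=[+ id ) $]
Step 27: reduce F->num. Stack=[( E - F] ptr=12 lookahead=+ remaining=[+ id ) $]
Step 28: reduce T->F. Stack=[( E - T] ptr=12 lookahead=+ remaining=[+ id ) $]
Step 29: reduce E->E - T. Stack=[( E] ptr=12 lookahead=+ remaining=[+ id ) $]
Step 30: shift +. Stack=[( E +] ptr=13 lookahead=id remaining=[id ) $]
Step 31: shift id. Stack=[( E + id] ptr=14 lookahead=) remaining=[) $]
Step 32: reduce F->id. Stack=[( E + F] ptr=14 lookahead=) remaining=[) $]
Step 33: reduce T->F. Stack=[( E + T] ptr=14 lookahead=) remaining=[) $]
Step 34: reduce E->E + T. Stack=[( E] ptr=14 lookahead=) remaining=[) $]
Step 35: shift ). Stack=[( E )] ptr=15 lookahead=$ remaining=[$]
Step 36: reduce F->( E ). Stack=[F] ptr=15 lookahead=$ remaining=[$]
Step 37: reduce T->F. Stack=[T] ptr=15 lookahead=$ remaining=[$]
Step 38: reduce E->T. Stack=[E] ptr=15 lookahead=$ remaining=[$]
Step 39: accept. Stack=[E] ptr=15 lookahead=$ remaining=[$]

Answer: 8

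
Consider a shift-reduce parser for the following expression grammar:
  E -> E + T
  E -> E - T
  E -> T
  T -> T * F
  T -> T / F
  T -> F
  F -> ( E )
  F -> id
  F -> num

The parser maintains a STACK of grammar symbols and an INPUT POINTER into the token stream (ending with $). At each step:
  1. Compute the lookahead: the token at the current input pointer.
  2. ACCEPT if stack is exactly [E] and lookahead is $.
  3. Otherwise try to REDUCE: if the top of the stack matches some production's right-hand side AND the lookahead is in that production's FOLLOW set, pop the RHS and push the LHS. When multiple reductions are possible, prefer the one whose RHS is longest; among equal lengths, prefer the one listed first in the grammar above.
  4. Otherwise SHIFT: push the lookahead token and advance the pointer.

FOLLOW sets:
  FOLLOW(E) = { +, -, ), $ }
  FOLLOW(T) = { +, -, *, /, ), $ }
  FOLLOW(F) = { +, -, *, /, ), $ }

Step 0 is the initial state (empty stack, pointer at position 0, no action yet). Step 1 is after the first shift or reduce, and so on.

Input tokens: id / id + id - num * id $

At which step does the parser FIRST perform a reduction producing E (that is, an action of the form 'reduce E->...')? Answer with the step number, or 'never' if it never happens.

Answer: 8

Derivation:
Step 1: shift id. Stack=[id] ptr=1 lookahead=/ remaining=[/ id + id - num * id $]
Step 2: reduce F->id. Stack=[F] ptr=1 lookahead=/ remaining=[/ id + id - num * id $]
Step 3: reduce T->F. Stack=[T] ptr=1 lookahead=/ remaining=[/ id + id - num * id $]
Step 4: shift /. Stack=[T /] ptr=2 lookahead=id remaining=[id + id - num * id $]
Step 5: shift id. Stack=[T / id] ptr=3 lookahead=+ remaining=[+ id - num * id $]
Step 6: reduce F->id. Stack=[T / F] ptr=3 lookahead=+ remaining=[+ id - num * id $]
Step 7: reduce T->T / F. Stack=[T] ptr=3 lookahead=+ remaining=[+ id - num * id $]
Step 8: reduce E->T. Stack=[E] ptr=3 lookahead=+ remaining=[+ id - num * id $]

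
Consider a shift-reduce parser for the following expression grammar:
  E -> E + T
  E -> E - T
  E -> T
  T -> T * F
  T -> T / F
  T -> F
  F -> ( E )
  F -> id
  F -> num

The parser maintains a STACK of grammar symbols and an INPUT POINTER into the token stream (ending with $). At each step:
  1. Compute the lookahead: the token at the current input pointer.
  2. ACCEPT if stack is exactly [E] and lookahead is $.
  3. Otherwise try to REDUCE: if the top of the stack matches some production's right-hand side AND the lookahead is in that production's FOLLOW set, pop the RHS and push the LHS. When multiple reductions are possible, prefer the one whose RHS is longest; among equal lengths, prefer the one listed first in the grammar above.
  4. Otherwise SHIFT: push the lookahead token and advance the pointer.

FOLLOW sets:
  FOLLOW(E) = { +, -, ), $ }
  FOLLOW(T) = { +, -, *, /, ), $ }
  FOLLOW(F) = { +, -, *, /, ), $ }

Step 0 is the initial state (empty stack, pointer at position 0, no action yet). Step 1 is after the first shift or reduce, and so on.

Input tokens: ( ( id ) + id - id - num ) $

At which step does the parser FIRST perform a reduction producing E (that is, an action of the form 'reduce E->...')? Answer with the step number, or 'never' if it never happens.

Step 1: shift (. Stack=[(] ptr=1 lookahead=( remaining=[( id ) + id - id - num ) $]
Step 2: shift (. Stack=[( (] ptr=2 lookahead=id remaining=[id ) + id - id - num ) $]
Step 3: shift id. Stack=[( ( id] ptr=3 lookahead=) remaining=[) + id - id - num ) $]
Step 4: reduce F->id. Stack=[( ( F] ptr=3 lookahead=) remaining=[) + id - id - num ) $]
Step 5: reduce T->F. Stack=[( ( T] ptr=3 lookahead=) remaining=[) + id - id - num ) $]
Step 6: reduce E->T. Stack=[( ( E] ptr=3 lookahead=) remaining=[) + id - id - num ) $]

Answer: 6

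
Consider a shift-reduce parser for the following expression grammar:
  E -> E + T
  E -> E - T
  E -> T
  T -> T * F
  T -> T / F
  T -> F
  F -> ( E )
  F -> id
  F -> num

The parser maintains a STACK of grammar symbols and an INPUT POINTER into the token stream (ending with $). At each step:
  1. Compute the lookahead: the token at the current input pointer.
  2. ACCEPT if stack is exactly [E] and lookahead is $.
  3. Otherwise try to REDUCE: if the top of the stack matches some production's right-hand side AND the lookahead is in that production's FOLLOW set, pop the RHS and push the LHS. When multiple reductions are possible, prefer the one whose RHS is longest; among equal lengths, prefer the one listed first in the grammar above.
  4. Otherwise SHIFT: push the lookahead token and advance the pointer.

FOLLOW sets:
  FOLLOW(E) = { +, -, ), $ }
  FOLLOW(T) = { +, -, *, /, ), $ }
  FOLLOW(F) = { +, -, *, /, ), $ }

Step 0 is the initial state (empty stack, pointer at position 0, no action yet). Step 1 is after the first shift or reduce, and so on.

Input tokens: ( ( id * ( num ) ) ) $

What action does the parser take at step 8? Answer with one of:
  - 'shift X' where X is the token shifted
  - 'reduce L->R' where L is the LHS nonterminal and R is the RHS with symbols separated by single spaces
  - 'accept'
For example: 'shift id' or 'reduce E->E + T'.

Step 1: shift (. Stack=[(] ptr=1 lookahead=( remaining=[( id * ( num ) ) ) $]
Step 2: shift (. Stack=[( (] ptr=2 lookahead=id remaining=[id * ( num ) ) ) $]
Step 3: shift id. Stack=[( ( id] ptr=3 lookahead=* remaining=[* ( num ) ) ) $]
Step 4: reduce F->id. Stack=[( ( F] ptr=3 lookahead=* remaining=[* ( num ) ) ) $]
Step 5: reduce T->F. Stack=[( ( T] ptr=3 lookahead=* remaining=[* ( num ) ) ) $]
Step 6: shift *. Stack=[( ( T *] ptr=4 lookahead=( remaining=[( num ) ) ) $]
Step 7: shift (. Stack=[( ( T * (] ptr=5 lookahead=num remaining=[num ) ) ) $]
Step 8: shift num. Stack=[( ( T * ( num] ptr=6 lookahead=) remaining=[) ) ) $]

Answer: shift num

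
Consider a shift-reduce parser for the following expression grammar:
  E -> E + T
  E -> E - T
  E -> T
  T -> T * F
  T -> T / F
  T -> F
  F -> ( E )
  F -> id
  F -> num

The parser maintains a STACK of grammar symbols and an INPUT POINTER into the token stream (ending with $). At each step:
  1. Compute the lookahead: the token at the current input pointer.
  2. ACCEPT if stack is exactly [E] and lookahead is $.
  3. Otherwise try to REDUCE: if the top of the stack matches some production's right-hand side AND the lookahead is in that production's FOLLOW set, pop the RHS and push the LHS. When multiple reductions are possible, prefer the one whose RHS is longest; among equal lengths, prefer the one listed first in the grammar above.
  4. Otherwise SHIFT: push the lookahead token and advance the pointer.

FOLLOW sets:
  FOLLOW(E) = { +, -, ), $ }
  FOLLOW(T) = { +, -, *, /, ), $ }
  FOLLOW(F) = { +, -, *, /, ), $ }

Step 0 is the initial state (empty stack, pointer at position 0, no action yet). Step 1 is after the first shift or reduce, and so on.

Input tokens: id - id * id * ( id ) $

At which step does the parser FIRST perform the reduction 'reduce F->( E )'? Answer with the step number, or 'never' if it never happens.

Step 1: shift id. Stack=[id] ptr=1 lookahead=- remaining=[- id * id * ( id ) $]
Step 2: reduce F->id. Stack=[F] ptr=1 lookahead=- remaining=[- id * id * ( id ) $]
Step 3: reduce T->F. Stack=[T] ptr=1 lookahead=- remaining=[- id * id * ( id ) $]
Step 4: reduce E->T. Stack=[E] ptr=1 lookahead=- remaining=[- id * id * ( id ) $]
Step 5: shift -. Stack=[E -] ptr=2 lookahead=id remaining=[id * id * ( id ) $]
Step 6: shift id. Stack=[E - id] ptr=3 lookahead=* remaining=[* id * ( id ) $]
Step 7: reduce F->id. Stack=[E - F] ptr=3 lookahead=* remaining=[* id * ( id ) $]
Step 8: reduce T->F. Stack=[E - T] ptr=3 lookahead=* remaining=[* id * ( id ) $]
Step 9: shift *. Stack=[E - T *] ptr=4 lookahead=id remaining=[id * ( id ) $]
Step 10: shift id. Stack=[E - T * id] ptr=5 lookahead=* remaining=[* ( id ) $]
Step 11: reduce F->id. Stack=[E - T * F] ptr=5 lookahead=* remaining=[* ( id ) $]
Step 12: reduce T->T * F. Stack=[E - T] ptr=5 lookahead=* remaining=[* ( id ) $]
Step 13: shift *. Stack=[E - T *] ptr=6 lookahead=( remaining=[( id ) $]
Step 14: shift (. Stack=[E - T * (] ptr=7 lookahead=id remaining=[id ) $]
Step 15: shift id. Stack=[E - T * ( id] ptr=8 lookahead=) remaining=[) $]
Step 16: reduce F->id. Stack=[E - T * ( F] ptr=8 lookahead=) remaining=[) $]
Step 17: reduce T->F. Stack=[E - T * ( T] ptr=8 lookahead=) remaining=[) $]
Step 18: reduce E->T. Stack=[E - T * ( E] ptr=8 lookahead=) remaining=[) $]
Step 19: shift ). Stack=[E - T * ( E )] ptr=9 lookahead=$ remaining=[$]
Step 20: reduce F->( E ). Stack=[E - T * F] ptr=9 lookahead=$ remaining=[$]

Answer: 20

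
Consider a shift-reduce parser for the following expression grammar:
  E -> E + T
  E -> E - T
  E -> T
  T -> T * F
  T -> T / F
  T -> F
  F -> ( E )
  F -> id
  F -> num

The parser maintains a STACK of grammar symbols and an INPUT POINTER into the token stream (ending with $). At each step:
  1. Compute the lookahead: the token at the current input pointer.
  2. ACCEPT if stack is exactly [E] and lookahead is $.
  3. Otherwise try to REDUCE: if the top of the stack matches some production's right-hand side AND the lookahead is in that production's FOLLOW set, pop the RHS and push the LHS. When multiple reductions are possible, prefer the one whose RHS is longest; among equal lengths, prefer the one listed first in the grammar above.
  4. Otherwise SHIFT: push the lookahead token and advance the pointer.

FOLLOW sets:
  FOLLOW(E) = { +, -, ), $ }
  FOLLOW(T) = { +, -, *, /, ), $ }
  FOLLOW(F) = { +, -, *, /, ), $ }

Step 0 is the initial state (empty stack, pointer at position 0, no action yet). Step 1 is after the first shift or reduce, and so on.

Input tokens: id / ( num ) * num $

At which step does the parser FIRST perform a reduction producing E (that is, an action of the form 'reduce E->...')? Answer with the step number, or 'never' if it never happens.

Answer: 9

Derivation:
Step 1: shift id. Stack=[id] ptr=1 lookahead=/ remaining=[/ ( num ) * num $]
Step 2: reduce F->id. Stack=[F] ptr=1 lookahead=/ remaining=[/ ( num ) * num $]
Step 3: reduce T->F. Stack=[T] ptr=1 lookahead=/ remaining=[/ ( num ) * num $]
Step 4: shift /. Stack=[T /] ptr=2 lookahead=( remaining=[( num ) * num $]
Step 5: shift (. Stack=[T / (] ptr=3 lookahead=num remaining=[num ) * num $]
Step 6: shift num. Stack=[T / ( num] ptr=4 lookahead=) remaining=[) * num $]
Step 7: reduce F->num. Stack=[T / ( F] ptr=4 lookahead=) remaining=[) * num $]
Step 8: reduce T->F. Stack=[T / ( T] ptr=4 lookahead=) remaining=[) * num $]
Step 9: reduce E->T. Stack=[T / ( E] ptr=4 lookahead=) remaining=[) * num $]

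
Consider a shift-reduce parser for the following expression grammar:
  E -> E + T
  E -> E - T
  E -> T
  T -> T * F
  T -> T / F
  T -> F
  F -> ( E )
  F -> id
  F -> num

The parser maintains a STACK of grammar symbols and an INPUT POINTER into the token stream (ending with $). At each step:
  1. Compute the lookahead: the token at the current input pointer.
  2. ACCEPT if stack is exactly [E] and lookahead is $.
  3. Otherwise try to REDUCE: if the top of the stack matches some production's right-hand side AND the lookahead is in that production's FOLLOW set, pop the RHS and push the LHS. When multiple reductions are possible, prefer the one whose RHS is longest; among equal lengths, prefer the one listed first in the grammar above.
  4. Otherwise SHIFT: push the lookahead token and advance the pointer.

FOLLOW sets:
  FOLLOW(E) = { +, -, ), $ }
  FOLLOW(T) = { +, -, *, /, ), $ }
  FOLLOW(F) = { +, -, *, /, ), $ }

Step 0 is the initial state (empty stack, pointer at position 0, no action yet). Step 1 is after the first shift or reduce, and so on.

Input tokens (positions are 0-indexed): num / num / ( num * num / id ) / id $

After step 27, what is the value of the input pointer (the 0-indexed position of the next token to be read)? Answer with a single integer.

Step 1: shift num. Stack=[num] ptr=1 lookahead=/ remaining=[/ num / ( num * num / id ) / id $]
Step 2: reduce F->num. Stack=[F] ptr=1 lookahead=/ remaining=[/ num / ( num * num / id ) / id $]
Step 3: reduce T->F. Stack=[T] ptr=1 lookahead=/ remaining=[/ num / ( num * num / id ) / id $]
Step 4: shift /. Stack=[T /] ptr=2 lookahead=num remaining=[num / ( num * num / id ) / id $]
Step 5: shift num. Stack=[T / num] ptr=3 lookahead=/ remaining=[/ ( num * num / id ) / id $]
Step 6: reduce F->num. Stack=[T / F] ptr=3 lookahead=/ remaining=[/ ( num * num / id ) / id $]
Step 7: reduce T->T / F. Stack=[T] ptr=3 lookahead=/ remaining=[/ ( num * num / id ) / id $]
Step 8: shift /. Stack=[T /] ptr=4 lookahead=( remaining=[( num * num / id ) / id $]
Step 9: shift (. Stack=[T / (] ptr=5 lookahead=num remaining=[num * num / id ) / id $]
Step 10: shift num. Stack=[T / ( num] ptr=6 lookahead=* remaining=[* num / id ) / id $]
Step 11: reduce F->num. Stack=[T / ( F] ptr=6 lookahead=* remaining=[* num / id ) / id $]
Step 12: reduce T->F. Stack=[T / ( T] ptr=6 lookahead=* remaining=[* num / id ) / id $]
Step 13: shift *. Stack=[T / ( T *] ptr=7 lookahead=num remaining=[num / id ) / id $]
Step 14: shift num. Stack=[T / ( T * num] ptr=8 lookahead=/ remaining=[/ id ) / id $]
Step 15: reduce F->num. Stack=[T / ( T * F] ptr=8 lookahead=/ remaining=[/ id ) / id $]
Step 16: reduce T->T * F. Stack=[T / ( T] ptr=8 lookahead=/ remaining=[/ id ) / id $]
Step 17: shift /. Stack=[T / ( T /] ptr=9 lookahead=id remaining=[id ) / id $]
Step 18: shift id. Stack=[T / ( T / id] ptr=10 lookahead=) remaining=[) / id $]
Step 19: reduce F->id. Stack=[T / ( T / F] ptr=10 lookahead=) remaining=[) / id $]
Step 20: reduce T->T / F. Stack=[T / ( T] ptr=10 lookahead=) remaining=[) / id $]
Step 21: reduce E->T. Stack=[T / ( E] ptr=10 lookahead=) remaining=[) / id $]
Step 22: shift ). Stack=[T / ( E )] ptr=11 lookahead=/ remaining=[/ id $]
Step 23: reduce F->( E ). Stack=[T / F] ptr=11 lookahead=/ remaining=[/ id $]
Step 24: reduce T->T / F. Stack=[T] ptr=11 lookahead=/ remaining=[/ id $]
Step 25: shift /. Stack=[T /] ptr=12 lookahead=id remaining=[id $]
Step 26: shift id. Stack=[T / id] ptr=13 lookahead=$ remaining=[$]
Step 27: reduce F->id. Stack=[T / F] ptr=13 lookahead=$ remaining=[$]

Answer: 13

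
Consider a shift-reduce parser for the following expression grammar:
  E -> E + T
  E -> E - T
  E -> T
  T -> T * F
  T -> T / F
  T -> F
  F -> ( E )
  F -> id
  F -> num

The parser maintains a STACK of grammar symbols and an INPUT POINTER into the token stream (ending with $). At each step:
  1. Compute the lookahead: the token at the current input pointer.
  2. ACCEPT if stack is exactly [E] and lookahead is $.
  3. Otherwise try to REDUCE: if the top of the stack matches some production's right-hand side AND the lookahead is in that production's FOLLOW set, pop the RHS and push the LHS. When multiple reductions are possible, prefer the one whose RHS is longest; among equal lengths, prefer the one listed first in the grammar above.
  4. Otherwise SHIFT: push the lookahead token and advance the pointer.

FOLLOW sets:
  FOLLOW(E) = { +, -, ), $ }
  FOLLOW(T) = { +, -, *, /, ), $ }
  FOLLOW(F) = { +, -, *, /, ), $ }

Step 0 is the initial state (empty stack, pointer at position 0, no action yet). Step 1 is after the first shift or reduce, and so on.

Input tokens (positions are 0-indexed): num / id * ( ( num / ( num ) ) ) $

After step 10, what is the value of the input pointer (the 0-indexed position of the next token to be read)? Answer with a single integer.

Step 1: shift num. Stack=[num] ptr=1 lookahead=/ remaining=[/ id * ( ( num / ( num ) ) ) $]
Step 2: reduce F->num. Stack=[F] ptr=1 lookahead=/ remaining=[/ id * ( ( num / ( num ) ) ) $]
Step 3: reduce T->F. Stack=[T] ptr=1 lookahead=/ remaining=[/ id * ( ( num / ( num ) ) ) $]
Step 4: shift /. Stack=[T /] ptr=2 lookahead=id remaining=[id * ( ( num / ( num ) ) ) $]
Step 5: shift id. Stack=[T / id] ptr=3 lookahead=* remaining=[* ( ( num / ( num ) ) ) $]
Step 6: reduce F->id. Stack=[T / F] ptr=3 lookahead=* remaining=[* ( ( num / ( num ) ) ) $]
Step 7: reduce T->T / F. Stack=[T] ptr=3 lookahead=* remaining=[* ( ( num / ( num ) ) ) $]
Step 8: shift *. Stack=[T *] ptr=4 lookahead=( remaining=[( ( num / ( num ) ) ) $]
Step 9: shift (. Stack=[T * (] ptr=5 lookahead=( remaining=[( num / ( num ) ) ) $]
Step 10: shift (. Stack=[T * ( (] ptr=6 lookahead=num remaining=[num / ( num ) ) ) $]

Answer: 6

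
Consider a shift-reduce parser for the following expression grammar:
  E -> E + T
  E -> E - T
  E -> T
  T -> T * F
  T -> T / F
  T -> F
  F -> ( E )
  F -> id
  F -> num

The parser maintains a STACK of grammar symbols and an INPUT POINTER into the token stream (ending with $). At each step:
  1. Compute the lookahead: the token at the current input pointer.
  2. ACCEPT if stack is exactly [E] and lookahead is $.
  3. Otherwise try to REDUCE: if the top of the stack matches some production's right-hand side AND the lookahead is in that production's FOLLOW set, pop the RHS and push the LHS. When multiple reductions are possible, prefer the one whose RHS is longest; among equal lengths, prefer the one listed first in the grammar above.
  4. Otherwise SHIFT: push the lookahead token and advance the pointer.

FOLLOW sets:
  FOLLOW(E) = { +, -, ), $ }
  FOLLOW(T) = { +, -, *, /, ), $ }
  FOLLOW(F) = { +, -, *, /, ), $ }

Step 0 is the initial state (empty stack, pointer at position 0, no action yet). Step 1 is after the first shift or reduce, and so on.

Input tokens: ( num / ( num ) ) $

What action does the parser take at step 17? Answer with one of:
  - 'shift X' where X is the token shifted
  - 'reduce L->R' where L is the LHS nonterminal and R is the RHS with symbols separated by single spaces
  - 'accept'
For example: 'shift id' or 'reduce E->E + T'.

Answer: reduce T->F

Derivation:
Step 1: shift (. Stack=[(] ptr=1 lookahead=num remaining=[num / ( num ) ) $]
Step 2: shift num. Stack=[( num] ptr=2 lookahead=/ remaining=[/ ( num ) ) $]
Step 3: reduce F->num. Stack=[( F] ptr=2 lookahead=/ remaining=[/ ( num ) ) $]
Step 4: reduce T->F. Stack=[( T] ptr=2 lookahead=/ remaining=[/ ( num ) ) $]
Step 5: shift /. Stack=[( T /] ptr=3 lookahead=( remaining=[( num ) ) $]
Step 6: shift (. Stack=[( T / (] ptr=4 lookahead=num remaining=[num ) ) $]
Step 7: shift num. Stack=[( T / ( num] ptr=5 lookahead=) remaining=[) ) $]
Step 8: reduce F->num. Stack=[( T / ( F] ptr=5 lookahead=) remaining=[) ) $]
Step 9: reduce T->F. Stack=[( T / ( T] ptr=5 lookahead=) remaining=[) ) $]
Step 10: reduce E->T. Stack=[( T / ( E] ptr=5 lookahead=) remaining=[) ) $]
Step 11: shift ). Stack=[( T / ( E )] ptr=6 lookahead=) remaining=[) $]
Step 12: reduce F->( E ). Stack=[( T / F] ptr=6 lookahead=) remaining=[) $]
Step 13: reduce T->T / F. Stack=[( T] ptr=6 lookahead=) remaining=[) $]
Step 14: reduce E->T. Stack=[( E] ptr=6 lookahead=) remaining=[) $]
Step 15: shift ). Stack=[( E )] ptr=7 lookahead=$ remaining=[$]
Step 16: reduce F->( E ). Stack=[F] ptr=7 lookahead=$ remaining=[$]
Step 17: reduce T->F. Stack=[T] ptr=7 lookahead=$ remaining=[$]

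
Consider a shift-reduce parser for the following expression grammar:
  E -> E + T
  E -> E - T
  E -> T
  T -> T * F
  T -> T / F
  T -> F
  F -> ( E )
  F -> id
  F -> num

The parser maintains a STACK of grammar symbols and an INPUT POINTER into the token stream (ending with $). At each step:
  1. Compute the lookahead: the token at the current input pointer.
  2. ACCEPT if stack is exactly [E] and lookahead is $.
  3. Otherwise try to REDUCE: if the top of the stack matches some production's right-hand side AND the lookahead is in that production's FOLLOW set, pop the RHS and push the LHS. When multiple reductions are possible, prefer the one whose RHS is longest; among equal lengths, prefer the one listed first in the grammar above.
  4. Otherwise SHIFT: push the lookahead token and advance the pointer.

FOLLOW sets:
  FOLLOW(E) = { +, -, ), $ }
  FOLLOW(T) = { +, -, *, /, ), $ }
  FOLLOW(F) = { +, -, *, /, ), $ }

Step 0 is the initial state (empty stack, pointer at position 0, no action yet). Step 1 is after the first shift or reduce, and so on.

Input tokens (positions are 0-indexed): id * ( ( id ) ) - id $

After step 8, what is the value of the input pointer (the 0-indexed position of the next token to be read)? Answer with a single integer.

Step 1: shift id. Stack=[id] ptr=1 lookahead=* remaining=[* ( ( id ) ) - id $]
Step 2: reduce F->id. Stack=[F] ptr=1 lookahead=* remaining=[* ( ( id ) ) - id $]
Step 3: reduce T->F. Stack=[T] ptr=1 lookahead=* remaining=[* ( ( id ) ) - id $]
Step 4: shift *. Stack=[T *] ptr=2 lookahead=( remaining=[( ( id ) ) - id $]
Step 5: shift (. Stack=[T * (] ptr=3 lookahead=( remaining=[( id ) ) - id $]
Step 6: shift (. Stack=[T * ( (] ptr=4 lookahead=id remaining=[id ) ) - id $]
Step 7: shift id. Stack=[T * ( ( id] ptr=5 lookahead=) remaining=[) ) - id $]
Step 8: reduce F->id. Stack=[T * ( ( F] ptr=5 lookahead=) remaining=[) ) - id $]

Answer: 5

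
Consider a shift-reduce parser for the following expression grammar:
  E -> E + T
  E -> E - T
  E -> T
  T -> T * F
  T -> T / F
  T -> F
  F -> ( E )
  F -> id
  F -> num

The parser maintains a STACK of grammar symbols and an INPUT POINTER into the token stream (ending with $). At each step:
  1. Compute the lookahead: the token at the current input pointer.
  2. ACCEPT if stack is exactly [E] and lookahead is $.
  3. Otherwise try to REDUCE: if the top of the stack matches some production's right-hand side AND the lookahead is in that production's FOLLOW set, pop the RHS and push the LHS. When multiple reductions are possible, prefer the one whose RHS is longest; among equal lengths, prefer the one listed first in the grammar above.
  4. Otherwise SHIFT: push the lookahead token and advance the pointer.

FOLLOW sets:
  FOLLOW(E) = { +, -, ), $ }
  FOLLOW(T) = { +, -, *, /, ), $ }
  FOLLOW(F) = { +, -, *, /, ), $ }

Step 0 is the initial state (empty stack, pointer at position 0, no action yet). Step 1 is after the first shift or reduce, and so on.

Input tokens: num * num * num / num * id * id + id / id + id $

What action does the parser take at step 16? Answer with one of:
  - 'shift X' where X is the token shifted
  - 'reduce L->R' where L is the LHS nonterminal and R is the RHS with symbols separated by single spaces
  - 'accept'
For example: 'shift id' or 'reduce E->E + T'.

Step 1: shift num. Stack=[num] ptr=1 lookahead=* remaining=[* num * num / num * id * id + id / id + id $]
Step 2: reduce F->num. Stack=[F] ptr=1 lookahead=* remaining=[* num * num / num * id * id + id / id + id $]
Step 3: reduce T->F. Stack=[T] ptr=1 lookahead=* remaining=[* num * num / num * id * id + id / id + id $]
Step 4: shift *. Stack=[T *] ptr=2 lookahead=num remaining=[num * num / num * id * id + id / id + id $]
Step 5: shift num. Stack=[T * num] ptr=3 lookahead=* remaining=[* num / num * id * id + id / id + id $]
Step 6: reduce F->num. Stack=[T * F] ptr=3 lookahead=* remaining=[* num / num * id * id + id / id + id $]
Step 7: reduce T->T * F. Stack=[T] ptr=3 lookahead=* remaining=[* num / num * id * id + id / id + id $]
Step 8: shift *. Stack=[T *] ptr=4 lookahead=num remaining=[num / num * id * id + id / id + id $]
Step 9: shift num. Stack=[T * num] ptr=5 lookahead=/ remaining=[/ num * id * id + id / id + id $]
Step 10: reduce F->num. Stack=[T * F] ptr=5 lookahead=/ remaining=[/ num * id * id + id / id + id $]
Step 11: reduce T->T * F. Stack=[T] ptr=5 lookahead=/ remaining=[/ num * id * id + id / id + id $]
Step 12: shift /. Stack=[T /] ptr=6 lookahead=num remaining=[num * id * id + id / id + id $]
Step 13: shift num. Stack=[T / num] ptr=7 lookahead=* remaining=[* id * id + id / id + id $]
Step 14: reduce F->num. Stack=[T / F] ptr=7 lookahead=* remaining=[* id * id + id / id + id $]
Step 15: reduce T->T / F. Stack=[T] ptr=7 lookahead=* remaining=[* id * id + id / id + id $]
Step 16: shift *. Stack=[T *] ptr=8 lookahead=id remaining=[id * id + id / id + id $]

Answer: shift *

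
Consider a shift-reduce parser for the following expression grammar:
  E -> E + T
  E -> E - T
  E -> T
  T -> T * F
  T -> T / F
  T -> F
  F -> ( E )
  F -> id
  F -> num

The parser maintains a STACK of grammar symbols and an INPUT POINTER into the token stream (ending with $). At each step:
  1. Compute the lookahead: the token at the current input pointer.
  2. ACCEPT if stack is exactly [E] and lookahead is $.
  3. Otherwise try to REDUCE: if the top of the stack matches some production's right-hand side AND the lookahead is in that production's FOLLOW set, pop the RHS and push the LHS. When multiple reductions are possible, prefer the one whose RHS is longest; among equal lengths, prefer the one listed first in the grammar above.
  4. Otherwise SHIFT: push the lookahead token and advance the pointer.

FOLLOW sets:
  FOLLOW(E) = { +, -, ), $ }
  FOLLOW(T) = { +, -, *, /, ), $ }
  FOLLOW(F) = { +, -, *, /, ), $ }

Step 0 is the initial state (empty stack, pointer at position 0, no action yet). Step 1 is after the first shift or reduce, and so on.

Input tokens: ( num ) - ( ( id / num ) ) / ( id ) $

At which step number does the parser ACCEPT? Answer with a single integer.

Step 1: shift (. Stack=[(] ptr=1 lookahead=num remaining=[num ) - ( ( id / num ) ) / ( id ) $]
Step 2: shift num. Stack=[( num] ptr=2 lookahead=) remaining=[) - ( ( id / num ) ) / ( id ) $]
Step 3: reduce F->num. Stack=[( F] ptr=2 lookahead=) remaining=[) - ( ( id / num ) ) / ( id ) $]
Step 4: reduce T->F. Stack=[( T] ptr=2 lookahead=) remaining=[) - ( ( id / num ) ) / ( id ) $]
Step 5: reduce E->T. Stack=[( E] ptr=2 lookahead=) remaining=[) - ( ( id / num ) ) / ( id ) $]
Step 6: shift ). Stack=[( E )] ptr=3 lookahead=- remaining=[- ( ( id / num ) ) / ( id ) $]
Step 7: reduce F->( E ). Stack=[F] ptr=3 lookahead=- remaining=[- ( ( id / num ) ) / ( id ) $]
Step 8: reduce T->F. Stack=[T] ptr=3 lookahead=- remaining=[- ( ( id / num ) ) / ( id ) $]
Step 9: reduce E->T. Stack=[E] ptr=3 lookahead=- remaining=[- ( ( id / num ) ) / ( id ) $]
Step 10: shift -. Stack=[E -] ptr=4 lookahead=( remaining=[( ( id / num ) ) / ( id ) $]
Step 11: shift (. Stack=[E - (] ptr=5 lookahead=( remaining=[( id / num ) ) / ( id ) $]
Step 12: shift (. Stack=[E - ( (] ptr=6 lookahead=id remaining=[id / num ) ) / ( id ) $]
Step 13: shift id. Stack=[E - ( ( id] ptr=7 lookahead=/ remaining=[/ num ) ) / ( id ) $]
Step 14: reduce F->id. Stack=[E - ( ( F] ptr=7 lookahead=/ remaining=[/ num ) ) / ( id ) $]
Step 15: reduce T->F. Stack=[E - ( ( T] ptr=7 lookahead=/ remaining=[/ num ) ) / ( id ) $]
Step 16: shift /. Stack=[E - ( ( T /] ptr=8 lookahead=num remaining=[num ) ) / ( id ) $]
Step 17: shift num. Stack=[E - ( ( T / num] ptr=9 lookahead=) remaining=[) ) / ( id ) $]
Step 18: reduce F->num. Stack=[E - ( ( T / F] ptr=9 lookahead=) remaining=[) ) / ( id ) $]
Step 19: reduce T->T / F. Stack=[E - ( ( T] ptr=9 lookahead=) remaining=[) ) / ( id ) $]
Step 20: reduce E->T. Stack=[E - ( ( E] ptr=9 lookahead=) remaining=[) ) / ( id ) $]
Step 21: shift ). Stack=[E - ( ( E )] ptr=10 lookahead=) remaining=[) / ( id ) $]
Step 22: reduce F->( E ). Stack=[E - ( F] ptr=10 lookahead=) remaining=[) / ( id ) $]
Step 23: reduce T->F. Stack=[E - ( T] ptr=10 lookahead=) remaining=[) / ( id ) $]
Step 24: reduce E->T. Stack=[E - ( E] ptr=10 lookahead=) remaining=[) / ( id ) $]
Step 25: shift ). Stack=[E - ( E )] ptr=11 lookahead=/ remaining=[/ ( id ) $]
Step 26: reduce F->( E ). Stack=[E - F] ptr=11 lookahead=/ remaining=[/ ( id ) $]
Step 27: reduce T->F. Stack=[E - T] ptr=11 lookahead=/ remaining=[/ ( id ) $]
Step 28: shift /. Stack=[E - T /] ptr=12 lookahead=( remaining=[( id ) $]
Step 29: shift (. Stack=[E - T / (] ptr=13 lookahead=id remaining=[id ) $]
Step 30: shift id. Stack=[E - T / ( id] ptr=14 lookahead=) remaining=[) $]
Step 31: reduce F->id. Stack=[E - T / ( F] ptr=14 lookahead=) remaining=[) $]
Step 32: reduce T->F. Stack=[E - T / ( T] ptr=14 lookahead=) remaining=[) $]
Step 33: reduce E->T. Stack=[E - T / ( E] ptr=14 lookahead=) remaining=[) $]
Step 34: shift ). Stack=[E - T / ( E )] ptr=15 lookahead=$ remaining=[$]
Step 35: reduce F->( E ). Stack=[E - T / F] ptr=15 lookahead=$ remaining=[$]
Step 36: reduce T->T / F. Stack=[E - T] ptr=15 lookahead=$ remaining=[$]
Step 37: reduce E->E - T. Stack=[E] ptr=15 lookahead=$ remaining=[$]
Step 38: accept. Stack=[E] ptr=15 lookahead=$ remaining=[$]

Answer: 38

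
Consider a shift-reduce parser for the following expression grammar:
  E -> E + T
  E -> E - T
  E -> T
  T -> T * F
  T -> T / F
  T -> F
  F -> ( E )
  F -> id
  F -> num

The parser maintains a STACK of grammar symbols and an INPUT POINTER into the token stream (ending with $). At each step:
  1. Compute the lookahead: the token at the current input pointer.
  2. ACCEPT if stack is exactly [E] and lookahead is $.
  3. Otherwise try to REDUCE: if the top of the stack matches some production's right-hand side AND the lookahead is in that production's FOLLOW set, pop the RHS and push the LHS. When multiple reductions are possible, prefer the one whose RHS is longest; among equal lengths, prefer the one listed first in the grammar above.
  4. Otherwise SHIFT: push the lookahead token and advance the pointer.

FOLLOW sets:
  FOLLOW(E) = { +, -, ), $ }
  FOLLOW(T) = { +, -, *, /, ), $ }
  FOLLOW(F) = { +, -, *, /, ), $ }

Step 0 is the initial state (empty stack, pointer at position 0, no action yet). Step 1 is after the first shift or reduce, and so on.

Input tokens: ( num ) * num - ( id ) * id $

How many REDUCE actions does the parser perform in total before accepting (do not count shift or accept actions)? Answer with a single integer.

Step 1: shift (. Stack=[(] ptr=1 lookahead=num remaining=[num ) * num - ( id ) * id $]
Step 2: shift num. Stack=[( num] ptr=2 lookahead=) remaining=[) * num - ( id ) * id $]
Step 3: reduce F->num. Stack=[( F] ptr=2 lookahead=) remaining=[) * num - ( id ) * id $]
Step 4: reduce T->F. Stack=[( T] ptr=2 lookahead=) remaining=[) * num - ( id ) * id $]
Step 5: reduce E->T. Stack=[( E] ptr=2 lookahead=) remaining=[) * num - ( id ) * id $]
Step 6: shift ). Stack=[( E )] ptr=3 lookahead=* remaining=[* num - ( id ) * id $]
Step 7: reduce F->( E ). Stack=[F] ptr=3 lookahead=* remaining=[* num - ( id ) * id $]
Step 8: reduce T->F. Stack=[T] ptr=3 lookahead=* remaining=[* num - ( id ) * id $]
Step 9: shift *. Stack=[T *] ptr=4 lookahead=num remaining=[num - ( id ) * id $]
Step 10: shift num. Stack=[T * num] ptr=5 lookahead=- remaining=[- ( id ) * id $]
Step 11: reduce F->num. Stack=[T * F] ptr=5 lookahead=- remaining=[- ( id ) * id $]
Step 12: reduce T->T * F. Stack=[T] ptr=5 lookahead=- remaining=[- ( id ) * id $]
Step 13: reduce E->T. Stack=[E] ptr=5 lookahead=- remaining=[- ( id ) * id $]
Step 14: shift -. Stack=[E -] ptr=6 lookahead=( remaining=[( id ) * id $]
Step 15: shift (. Stack=[E - (] ptr=7 lookahead=id remaining=[id ) * id $]
Step 16: shift id. Stack=[E - ( id] ptr=8 lookahead=) remaining=[) * id $]
Step 17: reduce F->id. Stack=[E - ( F] ptr=8 lookahead=) remaining=[) * id $]
Step 18: reduce T->F. Stack=[E - ( T] ptr=8 lookahead=) remaining=[) * id $]
Step 19: reduce E->T. Stack=[E - ( E] ptr=8 lookahead=) remaining=[) * id $]
Step 20: shift ). Stack=[E - ( E )] ptr=9 lookahead=* remaining=[* id $]
Step 21: reduce F->( E ). Stack=[E - F] ptr=9 lookahead=* remaining=[* id $]
Step 22: reduce T->F. Stack=[E - T] ptr=9 lookahead=* remaining=[* id $]
Step 23: shift *. Stack=[E - T *] ptr=10 lookahead=id remaining=[id $]
Step 24: shift id. Stack=[E - T * id] ptr=11 lookahead=$ remaining=[$]
Step 25: reduce F->id. Stack=[E - T * F] ptr=11 lookahead=$ remaining=[$]
Step 26: reduce T->T * F. Stack=[E - T] ptr=11 lookahead=$ remaining=[$]
Step 27: reduce E->E - T. Stack=[E] ptr=11 lookahead=$ remaining=[$]
Step 28: accept. Stack=[E] ptr=11 lookahead=$ remaining=[$]

Answer: 16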